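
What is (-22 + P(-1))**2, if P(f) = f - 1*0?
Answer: 529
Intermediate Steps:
P(f) = f (P(f) = f + 0 = f)
(-22 + P(-1))**2 = (-22 - 1)**2 = (-23)**2 = 529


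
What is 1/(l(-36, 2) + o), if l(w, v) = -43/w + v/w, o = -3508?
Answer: -36/126247 ≈ -0.00028516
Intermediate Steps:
1/(l(-36, 2) + o) = 1/((-43 + 2)/(-36) - 3508) = 1/(-1/36*(-41) - 3508) = 1/(41/36 - 3508) = 1/(-126247/36) = -36/126247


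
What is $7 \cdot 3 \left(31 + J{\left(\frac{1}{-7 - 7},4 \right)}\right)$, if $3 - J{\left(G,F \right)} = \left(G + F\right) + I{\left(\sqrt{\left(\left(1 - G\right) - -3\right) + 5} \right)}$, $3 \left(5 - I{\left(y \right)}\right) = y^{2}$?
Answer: $590$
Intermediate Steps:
$I{\left(y \right)} = 5 - \frac{y^{2}}{3}$
$J{\left(G,F \right)} = 1 - F - \frac{4 G}{3}$ ($J{\left(G,F \right)} = 3 - \left(\left(G + F\right) - \left(-5 + \frac{\left(\sqrt{\left(\left(1 - G\right) - -3\right) + 5}\right)^{2}}{3}\right)\right) = 3 - \left(\left(F + G\right) - \left(-5 + \frac{\left(\sqrt{\left(\left(1 - G\right) + 3\right) + 5}\right)^{2}}{3}\right)\right) = 3 - \left(\left(F + G\right) - \left(-5 + \frac{\left(\sqrt{\left(4 - G\right) + 5}\right)^{2}}{3}\right)\right) = 3 - \left(\left(F + G\right) - \left(-5 + \frac{\left(\sqrt{9 - G}\right)^{2}}{3}\right)\right) = 3 - \left(\left(F + G\right) - \left(-5 + \frac{9 - G}{3}\right)\right) = 3 - \left(\left(F + G\right) + \left(5 + \left(-3 + \frac{G}{3}\right)\right)\right) = 3 - \left(\left(F + G\right) + \left(2 + \frac{G}{3}\right)\right) = 3 - \left(2 + F + \frac{4 G}{3}\right) = 1 - F - \frac{4 G}{3}$)
$7 \cdot 3 \left(31 + J{\left(\frac{1}{-7 - 7},4 \right)}\right) = 7 \cdot 3 \left(31 - \left(3 + \frac{4}{3 \left(-7 - 7\right)}\right)\right) = 21 \left(31 - \left(3 - \frac{2}{21}\right)\right) = 21 \left(31 - \frac{61}{21}\right) = 21 \cdot \frac{590}{21} = 590$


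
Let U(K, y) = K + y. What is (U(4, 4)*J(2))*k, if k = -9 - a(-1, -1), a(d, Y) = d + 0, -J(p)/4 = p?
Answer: 512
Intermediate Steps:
J(p) = -4*p
a(d, Y) = d
k = -8 (k = -9 - 1*(-1) = -9 + 1 = -8)
(U(4, 4)*J(2))*k = ((4 + 4)*(-4*2))*(-8) = (8*(-8))*(-8) = -64*(-8) = 512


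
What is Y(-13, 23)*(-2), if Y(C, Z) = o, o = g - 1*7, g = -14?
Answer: 42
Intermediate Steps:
o = -21 (o = -14 - 1*7 = -14 - 7 = -21)
Y(C, Z) = -21
Y(-13, 23)*(-2) = -21*(-2) = 42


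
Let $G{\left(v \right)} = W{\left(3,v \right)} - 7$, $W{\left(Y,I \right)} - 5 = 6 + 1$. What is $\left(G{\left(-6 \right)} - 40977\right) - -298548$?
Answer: $257576$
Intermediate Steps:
$W{\left(Y,I \right)} = 12$ ($W{\left(Y,I \right)} = 5 + \left(6 + 1\right) = 5 + 7 = 12$)
$G{\left(v \right)} = 5$ ($G{\left(v \right)} = 12 - 7 = 5$)
$\left(G{\left(-6 \right)} - 40977\right) - -298548 = \left(5 - 40977\right) - -298548 = \left(5 - 40977\right) + 298548 = -40972 + 298548 = 257576$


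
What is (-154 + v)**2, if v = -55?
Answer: 43681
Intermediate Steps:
(-154 + v)**2 = (-154 - 55)**2 = (-209)**2 = 43681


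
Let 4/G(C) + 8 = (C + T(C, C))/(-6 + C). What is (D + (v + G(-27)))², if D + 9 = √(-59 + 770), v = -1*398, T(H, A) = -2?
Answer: 9212498704/55225 - 574662*√79/235 ≈ 1.4508e+5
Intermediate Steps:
G(C) = 4/(-8 + (-2 + C)/(-6 + C)) (G(C) = 4/(-8 + (C - 2)/(-6 + C)) = 4/(-8 + (-2 + C)/(-6 + C)))
v = -398
D = -9 + 3*√79 (D = -9 + √(-59 + 770) = -9 + √711 = -9 + 3*√79 ≈ 17.665)
(D + (v + G(-27)))² = ((-9 + 3*√79) + (-398 + 4*(6 - 1*(-27))/(-46 + 7*(-27))))² = ((-9 + 3*√79) + (-398 + 4*(6 + 27)/(-46 - 189)))² = ((-9 + 3*√79) + (-398 + 4*33/(-235)))² = ((-9 + 3*√79) + (-398 + 4*(-1/235)*33))² = ((-9 + 3*√79) + (-398 - 132/235))² = ((-9 + 3*√79) - 93662/235)² = (-95777/235 + 3*√79)²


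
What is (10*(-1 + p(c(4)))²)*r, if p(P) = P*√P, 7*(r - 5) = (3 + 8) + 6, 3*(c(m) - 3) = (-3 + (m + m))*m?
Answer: 1813760/27 - 30160*√87/63 ≈ 62711.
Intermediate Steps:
c(m) = 3 + m*(-3 + 2*m)/3 (c(m) = 3 + ((-3 + (m + m))*m)/3 = 3 + ((-3 + 2*m)*m)/3 = 3 + (m*(-3 + 2*m))/3 = 3 + m*(-3 + 2*m)/3)
r = 52/7 (r = 5 + ((3 + 8) + 6)/7 = 5 + (11 + 6)/7 = 5 + (⅐)*17 = 5 + 17/7 = 52/7 ≈ 7.4286)
p(P) = P^(3/2)
(10*(-1 + p(c(4)))²)*r = (10*(-1 + (3 - 1*4 + (⅔)*4²)^(3/2))²)*(52/7) = (10*(-1 + (3 - 4 + (⅔)*16)^(3/2))²)*(52/7) = (10*(-1 + (3 - 4 + 32/3)^(3/2))²)*(52/7) = (10*(-1 + (29/3)^(3/2))²)*(52/7) = (10*(-1 + 29*√87/9)²)*(52/7) = 520*(-1 + 29*√87/9)²/7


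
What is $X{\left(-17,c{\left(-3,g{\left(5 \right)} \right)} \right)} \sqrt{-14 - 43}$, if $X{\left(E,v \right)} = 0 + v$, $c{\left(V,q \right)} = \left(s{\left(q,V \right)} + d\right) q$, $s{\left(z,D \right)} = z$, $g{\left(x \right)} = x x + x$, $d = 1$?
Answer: $930 i \sqrt{57} \approx 7021.3 i$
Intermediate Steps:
$g{\left(x \right)} = x + x^{2}$ ($g{\left(x \right)} = x^{2} + x = x + x^{2}$)
$c{\left(V,q \right)} = q \left(1 + q\right)$ ($c{\left(V,q \right)} = \left(q + 1\right) q = \left(1 + q\right) q = q \left(1 + q\right)$)
$X{\left(E,v \right)} = v$
$X{\left(-17,c{\left(-3,g{\left(5 \right)} \right)} \right)} \sqrt{-14 - 43} = 5 \left(1 + 5\right) \left(1 + 5 \left(1 + 5\right)\right) \sqrt{-14 - 43} = 5 \cdot 6 \left(1 + 5 \cdot 6\right) \sqrt{-57} = 30 \left(1 + 30\right) i \sqrt{57} = 30 \cdot 31 i \sqrt{57} = 930 i \sqrt{57}$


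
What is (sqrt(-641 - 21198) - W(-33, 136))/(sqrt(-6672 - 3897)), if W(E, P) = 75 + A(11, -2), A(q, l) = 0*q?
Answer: sqrt(230816391)/10569 + 25*I*sqrt(10569)/3523 ≈ 1.4375 + 0.72953*I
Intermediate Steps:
A(q, l) = 0
W(E, P) = 75 (W(E, P) = 75 + 0 = 75)
(sqrt(-641 - 21198) - W(-33, 136))/(sqrt(-6672 - 3897)) = (sqrt(-641 - 21198) - 1*75)/(sqrt(-6672 - 3897)) = (sqrt(-21839) - 75)/(sqrt(-10569)) = (I*sqrt(21839) - 75)/((I*sqrt(10569))) = (-75 + I*sqrt(21839))*(-I*sqrt(10569)/10569) = -I*sqrt(10569)*(-75 + I*sqrt(21839))/10569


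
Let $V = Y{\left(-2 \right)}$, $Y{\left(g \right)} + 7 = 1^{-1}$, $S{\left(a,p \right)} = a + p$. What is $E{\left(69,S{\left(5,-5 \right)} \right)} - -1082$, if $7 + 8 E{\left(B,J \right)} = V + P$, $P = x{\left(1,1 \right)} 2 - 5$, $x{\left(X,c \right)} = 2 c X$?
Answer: $\frac{4321}{4} \approx 1080.3$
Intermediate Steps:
$x{\left(X,c \right)} = 2 X c$
$Y{\left(g \right)} = -6$ ($Y{\left(g \right)} = -7 + 1^{-1} = -7 + 1 = -6$)
$V = -6$
$P = -1$ ($P = 2 \cdot 1 \cdot 1 \cdot 2 - 5 = 2 \cdot 2 - 5 = 4 - 5 = -1$)
$E{\left(B,J \right)} = - \frac{7}{4}$ ($E{\left(B,J \right)} = - \frac{7}{8} + \frac{-6 - 1}{8} = - \frac{7}{8} + \frac{1}{8} \left(-7\right) = - \frac{7}{8} - \frac{7}{8} = - \frac{7}{4}$)
$E{\left(69,S{\left(5,-5 \right)} \right)} - -1082 = - \frac{7}{4} - -1082 = - \frac{7}{4} + 1082 = \frac{4321}{4}$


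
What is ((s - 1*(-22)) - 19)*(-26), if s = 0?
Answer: -78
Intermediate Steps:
((s - 1*(-22)) - 19)*(-26) = ((0 - 1*(-22)) - 19)*(-26) = ((0 + 22) - 19)*(-26) = (22 - 19)*(-26) = 3*(-26) = -78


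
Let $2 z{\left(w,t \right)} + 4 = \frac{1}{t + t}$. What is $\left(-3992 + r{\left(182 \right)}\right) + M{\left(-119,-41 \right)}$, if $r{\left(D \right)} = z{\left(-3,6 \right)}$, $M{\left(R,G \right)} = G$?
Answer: $- \frac{96839}{24} \approx -4035.0$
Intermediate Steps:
$z{\left(w,t \right)} = -2 + \frac{1}{4 t}$ ($z{\left(w,t \right)} = -2 + \frac{1}{2 \left(t + t\right)} = -2 + \frac{1}{2 \cdot 2 t} = -2 + \frac{\frac{1}{2} \frac{1}{t}}{2} = -2 + \frac{1}{4 t}$)
$r{\left(D \right)} = - \frac{47}{24}$ ($r{\left(D \right)} = -2 + \frac{1}{4 \cdot 6} = -2 + \frac{1}{4} \cdot \frac{1}{6} = -2 + \frac{1}{24} = - \frac{47}{24}$)
$\left(-3992 + r{\left(182 \right)}\right) + M{\left(-119,-41 \right)} = \left(-3992 - \frac{47}{24}\right) - 41 = - \frac{95855}{24} - 41 = - \frac{96839}{24}$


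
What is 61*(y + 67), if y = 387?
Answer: 27694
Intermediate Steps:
61*(y + 67) = 61*(387 + 67) = 61*454 = 27694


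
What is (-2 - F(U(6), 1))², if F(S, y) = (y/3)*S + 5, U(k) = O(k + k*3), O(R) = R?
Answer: 225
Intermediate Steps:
U(k) = 4*k (U(k) = k + k*3 = k + 3*k = 4*k)
F(S, y) = 5 + S*y/3 (F(S, y) = (y*(⅓))*S + 5 = (y/3)*S + 5 = S*y/3 + 5 = 5 + S*y/3)
(-2 - F(U(6), 1))² = (-2 - (5 + (⅓)*(4*6)*1))² = (-2 - (5 + (⅓)*24*1))² = (-2 - (5 + 8))² = (-2 - 1*13)² = (-2 - 13)² = (-15)² = 225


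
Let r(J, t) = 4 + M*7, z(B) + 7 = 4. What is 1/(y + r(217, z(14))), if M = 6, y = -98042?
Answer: -1/97996 ≈ -1.0205e-5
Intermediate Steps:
z(B) = -3 (z(B) = -7 + 4 = -3)
r(J, t) = 46 (r(J, t) = 4 + 6*7 = 4 + 42 = 46)
1/(y + r(217, z(14))) = 1/(-98042 + 46) = 1/(-97996) = -1/97996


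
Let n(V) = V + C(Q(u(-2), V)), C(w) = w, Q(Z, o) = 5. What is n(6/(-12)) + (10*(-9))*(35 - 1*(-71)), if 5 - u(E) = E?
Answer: -19071/2 ≈ -9535.5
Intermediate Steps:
u(E) = 5 - E
n(V) = 5 + V (n(V) = V + 5 = 5 + V)
n(6/(-12)) + (10*(-9))*(35 - 1*(-71)) = (5 + 6/(-12)) + (10*(-9))*(35 - 1*(-71)) = (5 + 6*(-1/12)) - 90*(35 + 71) = (5 - ½) - 90*106 = 9/2 - 9540 = -19071/2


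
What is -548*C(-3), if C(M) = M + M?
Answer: 3288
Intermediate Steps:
C(M) = 2*M
-548*C(-3) = -1096*(-3) = -548*(-6) = 3288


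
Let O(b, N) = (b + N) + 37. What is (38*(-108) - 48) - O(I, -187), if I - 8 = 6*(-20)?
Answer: -3890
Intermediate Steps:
I = -112 (I = 8 + 6*(-20) = 8 - 120 = -112)
O(b, N) = 37 + N + b (O(b, N) = (N + b) + 37 = 37 + N + b)
(38*(-108) - 48) - O(I, -187) = (38*(-108) - 48) - (37 - 187 - 112) = (-4104 - 48) - 1*(-262) = -4152 + 262 = -3890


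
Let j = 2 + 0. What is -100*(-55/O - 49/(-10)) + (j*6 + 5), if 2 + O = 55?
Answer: -19569/53 ≈ -369.23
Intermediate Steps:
O = 53 (O = -2 + 55 = 53)
j = 2
-100*(-55/O - 49/(-10)) + (j*6 + 5) = -100*(-55/53 - 49/(-10)) + (2*6 + 5) = -100*(-55*1/53 - 49*(-1/10)) + (12 + 5) = -100*(-55/53 + 49/10) + 17 = -100*2047/530 + 17 = -20470/53 + 17 = -19569/53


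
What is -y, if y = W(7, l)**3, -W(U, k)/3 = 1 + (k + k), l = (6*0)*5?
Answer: 27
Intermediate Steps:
l = 0 (l = 0*5 = 0)
W(U, k) = -3 - 6*k (W(U, k) = -3*(1 + (k + k)) = -3*(1 + 2*k) = -3 - 6*k)
y = -27 (y = (-3 - 6*0)**3 = (-3 + 0)**3 = (-3)**3 = -27)
-y = -1*(-27) = 27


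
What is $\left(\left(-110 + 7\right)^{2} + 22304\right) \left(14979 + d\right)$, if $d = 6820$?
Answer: $717470487$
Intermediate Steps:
$\left(\left(-110 + 7\right)^{2} + 22304\right) \left(14979 + d\right) = \left(\left(-110 + 7\right)^{2} + 22304\right) \left(14979 + 6820\right) = \left(\left(-103\right)^{2} + 22304\right) 21799 = \left(10609 + 22304\right) 21799 = 32913 \cdot 21799 = 717470487$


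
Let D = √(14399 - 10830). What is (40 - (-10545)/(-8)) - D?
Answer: -10225/8 - √3569 ≈ -1337.9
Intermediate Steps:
D = √3569 ≈ 59.741
(40 - (-10545)/(-8)) - D = (40 - (-10545)/(-8)) - √3569 = (40 - (-10545)*(-1)/8) - √3569 = (40 - 95*111/8) - √3569 = (40 - 10545/8) - √3569 = -10225/8 - √3569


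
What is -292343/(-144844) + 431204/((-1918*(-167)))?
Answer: 11149752081/3313885876 ≈ 3.3646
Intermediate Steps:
-292343/(-144844) + 431204/((-1918*(-167))) = -292343*(-1/144844) + 431204/320306 = 292343/144844 + 431204*(1/320306) = 292343/144844 + 215602/160153 = 11149752081/3313885876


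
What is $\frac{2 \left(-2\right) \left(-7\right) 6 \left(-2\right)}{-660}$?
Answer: $\frac{28}{55} \approx 0.50909$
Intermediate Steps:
$\frac{2 \left(-2\right) \left(-7\right) 6 \left(-2\right)}{-660} = \left(-4\right) \left(-7\right) 6 \left(-2\right) \left(- \frac{1}{660}\right) = 28 \cdot 6 \left(-2\right) \left(- \frac{1}{660}\right) = 168 \left(-2\right) \left(- \frac{1}{660}\right) = \left(-336\right) \left(- \frac{1}{660}\right) = \frac{28}{55}$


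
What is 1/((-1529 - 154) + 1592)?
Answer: -1/91 ≈ -0.010989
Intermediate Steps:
1/((-1529 - 154) + 1592) = 1/(-1683 + 1592) = 1/(-91) = -1/91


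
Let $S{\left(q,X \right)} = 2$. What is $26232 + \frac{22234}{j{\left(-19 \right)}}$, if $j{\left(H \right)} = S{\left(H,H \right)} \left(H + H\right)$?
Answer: $\frac{985699}{38} \approx 25939.0$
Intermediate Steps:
$j{\left(H \right)} = 4 H$ ($j{\left(H \right)} = 2 \left(H + H\right) = 2 \cdot 2 H = 4 H$)
$26232 + \frac{22234}{j{\left(-19 \right)}} = 26232 + \frac{22234}{4 \left(-19\right)} = 26232 + \frac{22234}{-76} = 26232 + 22234 \left(- \frac{1}{76}\right) = 26232 - \frac{11117}{38} = \frac{985699}{38}$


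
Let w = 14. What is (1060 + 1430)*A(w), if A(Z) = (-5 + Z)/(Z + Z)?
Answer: 11205/14 ≈ 800.36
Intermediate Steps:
A(Z) = (-5 + Z)/(2*Z) (A(Z) = (-5 + Z)/((2*Z)) = (-5 + Z)*(1/(2*Z)) = (-5 + Z)/(2*Z))
(1060 + 1430)*A(w) = (1060 + 1430)*((½)*(-5 + 14)/14) = 2490*((½)*(1/14)*9) = 2490*(9/28) = 11205/14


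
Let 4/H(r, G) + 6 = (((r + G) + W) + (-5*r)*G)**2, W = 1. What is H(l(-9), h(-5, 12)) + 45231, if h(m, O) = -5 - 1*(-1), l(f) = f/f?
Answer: 7191731/159 ≈ 45231.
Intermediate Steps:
l(f) = 1
h(m, O) = -4 (h(m, O) = -5 + 1 = -4)
H(r, G) = 4/(-6 + (1 + G + r - 5*G*r)**2) (H(r, G) = 4/(-6 + (((r + G) + 1) + (-5*r)*G)**2) = 4/(-6 + (((G + r) + 1) - 5*G*r)**2) = 4/(-6 + ((1 + G + r) - 5*G*r)**2) = 4/(-6 + (1 + G + r - 5*G*r)**2))
H(l(-9), h(-5, 12)) + 45231 = 4/(-6 + (1 - 4 + 1 - 5*(-4)*1)**2) + 45231 = 4/(-6 + (1 - 4 + 1 + 20)**2) + 45231 = 4/(-6 + 18**2) + 45231 = 4/(-6 + 324) + 45231 = 4/318 + 45231 = 4*(1/318) + 45231 = 2/159 + 45231 = 7191731/159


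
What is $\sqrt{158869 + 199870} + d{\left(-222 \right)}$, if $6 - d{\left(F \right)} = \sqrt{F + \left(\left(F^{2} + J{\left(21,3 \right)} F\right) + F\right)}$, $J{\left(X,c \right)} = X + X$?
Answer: $6 + \sqrt{358739} - 2 \sqrt{9879} \approx 406.16$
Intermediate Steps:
$J{\left(X,c \right)} = 2 X$
$d{\left(F \right)} = 6 - \sqrt{F^{2} + 44 F}$ ($d{\left(F \right)} = 6 - \sqrt{F + \left(\left(F^{2} + 2 \cdot 21 F\right) + F\right)} = 6 - \sqrt{F + \left(\left(F^{2} + 42 F\right) + F\right)} = 6 - \sqrt{F + \left(F^{2} + 43 F\right)} = 6 - \sqrt{F^{2} + 44 F}$)
$\sqrt{158869 + 199870} + d{\left(-222 \right)} = \sqrt{158869 + 199870} + \left(6 - \sqrt{- 222 \left(44 - 222\right)}\right) = \sqrt{358739} + \left(6 - \sqrt{\left(-222\right) \left(-178\right)}\right) = \sqrt{358739} + \left(6 - \sqrt{39516}\right) = \sqrt{358739} + \left(6 - 2 \sqrt{9879}\right) = 6 + \sqrt{358739} - 2 \sqrt{9879}$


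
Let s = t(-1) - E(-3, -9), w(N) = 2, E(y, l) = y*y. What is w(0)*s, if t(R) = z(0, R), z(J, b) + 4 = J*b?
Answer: -26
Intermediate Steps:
E(y, l) = y²
z(J, b) = -4 + J*b
t(R) = -4 (t(R) = -4 + 0*R = -4 + 0 = -4)
s = -13 (s = -4 - 1*(-3)² = -4 - 1*9 = -4 - 9 = -13)
w(0)*s = 2*(-13) = -26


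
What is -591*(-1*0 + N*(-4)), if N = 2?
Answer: 4728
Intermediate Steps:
-591*(-1*0 + N*(-4)) = -591*(-1*0 + 2*(-4)) = -591*(0 - 8) = -591*(-8) = 4728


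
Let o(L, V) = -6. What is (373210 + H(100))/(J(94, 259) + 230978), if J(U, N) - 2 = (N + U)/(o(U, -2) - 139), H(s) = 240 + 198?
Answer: 54178960/33491747 ≈ 1.6177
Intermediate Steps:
H(s) = 438
J(U, N) = 2 - N/145 - U/145 (J(U, N) = 2 + (N + U)/(-6 - 139) = 2 + (N + U)/(-145) = 2 + (N + U)*(-1/145) = 2 + (-N/145 - U/145) = 2 - N/145 - U/145)
(373210 + H(100))/(J(94, 259) + 230978) = (373210 + 438)/((2 - 1/145*259 - 1/145*94) + 230978) = 373648/((2 - 259/145 - 94/145) + 230978) = 373648/(-63/145 + 230978) = 373648/(33491747/145) = 373648*(145/33491747) = 54178960/33491747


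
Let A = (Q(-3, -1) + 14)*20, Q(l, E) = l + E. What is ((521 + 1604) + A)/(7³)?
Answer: 2325/343 ≈ 6.7784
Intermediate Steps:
Q(l, E) = E + l
A = 200 (A = ((-1 - 3) + 14)*20 = (-4 + 14)*20 = 10*20 = 200)
((521 + 1604) + A)/(7³) = ((521 + 1604) + 200)/(7³) = (2125 + 200)/343 = 2325*(1/343) = 2325/343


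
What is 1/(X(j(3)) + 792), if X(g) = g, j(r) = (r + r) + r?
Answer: 1/801 ≈ 0.0012484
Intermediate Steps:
j(r) = 3*r (j(r) = 2*r + r = 3*r)
1/(X(j(3)) + 792) = 1/(3*3 + 792) = 1/(9 + 792) = 1/801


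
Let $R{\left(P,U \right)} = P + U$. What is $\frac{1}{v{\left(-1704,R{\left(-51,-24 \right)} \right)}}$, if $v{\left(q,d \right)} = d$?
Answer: $- \frac{1}{75} \approx -0.013333$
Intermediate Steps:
$\frac{1}{v{\left(-1704,R{\left(-51,-24 \right)} \right)}} = \frac{1}{-51 - 24} = \frac{1}{-75} = - \frac{1}{75}$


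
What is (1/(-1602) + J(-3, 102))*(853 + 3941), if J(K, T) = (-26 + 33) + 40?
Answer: 60159107/267 ≈ 2.2532e+5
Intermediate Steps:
J(K, T) = 47 (J(K, T) = 7 + 40 = 47)
(1/(-1602) + J(-3, 102))*(853 + 3941) = (1/(-1602) + 47)*(853 + 3941) = (-1/1602 + 47)*4794 = (75293/1602)*4794 = 60159107/267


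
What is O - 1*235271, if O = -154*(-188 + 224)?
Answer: -240815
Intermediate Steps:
O = -5544 (O = -154*36 = -5544)
O - 1*235271 = -5544 - 1*235271 = -5544 - 235271 = -240815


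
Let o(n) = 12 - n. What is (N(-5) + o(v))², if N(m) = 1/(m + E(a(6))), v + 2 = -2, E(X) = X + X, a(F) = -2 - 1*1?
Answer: 30625/121 ≈ 253.10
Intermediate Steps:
a(F) = -3 (a(F) = -2 - 1 = -3)
E(X) = 2*X
v = -4 (v = -2 - 2 = -4)
N(m) = 1/(-6 + m) (N(m) = 1/(m + 2*(-3)) = 1/(m - 6) = 1/(-6 + m))
(N(-5) + o(v))² = (1/(-6 - 5) + (12 - 1*(-4)))² = (1/(-11) + (12 + 4))² = (-1/11 + 16)² = (175/11)² = 30625/121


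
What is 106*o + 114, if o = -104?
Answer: -10910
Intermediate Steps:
106*o + 114 = 106*(-104) + 114 = -11024 + 114 = -10910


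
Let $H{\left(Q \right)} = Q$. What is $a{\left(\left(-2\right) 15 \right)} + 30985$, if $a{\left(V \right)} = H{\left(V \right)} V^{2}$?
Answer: $3985$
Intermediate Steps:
$a{\left(V \right)} = V^{3}$ ($a{\left(V \right)} = V V^{2} = V^{3}$)
$a{\left(\left(-2\right) 15 \right)} + 30985 = \left(\left(-2\right) 15\right)^{3} + 30985 = \left(-30\right)^{3} + 30985 = -27000 + 30985 = 3985$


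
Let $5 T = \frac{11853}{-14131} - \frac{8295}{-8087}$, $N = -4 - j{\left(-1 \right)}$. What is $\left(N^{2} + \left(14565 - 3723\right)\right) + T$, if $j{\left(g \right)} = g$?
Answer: $\frac{6200141535669}{571386985} \approx 10851.0$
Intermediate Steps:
$N = -3$ ($N = -4 - -1 = -4 + 1 = -3$)
$T = \frac{21361434}{571386985}$ ($T = \frac{\frac{11853}{-14131} - \frac{8295}{-8087}}{5} = \frac{11853 \left(- \frac{1}{14131}\right) - - \frac{8295}{8087}}{5} = \frac{- \frac{11853}{14131} + \frac{8295}{8087}}{5} = \frac{1}{5} \cdot \frac{21361434}{114277397} = \frac{21361434}{571386985} \approx 0.037385$)
$\left(N^{2} + \left(14565 - 3723\right)\right) + T = \left(\left(-3\right)^{2} + \left(14565 - 3723\right)\right) + \frac{21361434}{571386985} = \left(9 + 10842\right) + \frac{21361434}{571386985} = 10851 + \frac{21361434}{571386985} = \frac{6200141535669}{571386985}$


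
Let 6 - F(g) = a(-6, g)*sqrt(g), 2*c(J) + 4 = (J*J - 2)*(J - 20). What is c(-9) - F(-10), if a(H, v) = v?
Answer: -2307/2 - 10*I*sqrt(10) ≈ -1153.5 - 31.623*I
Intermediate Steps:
c(J) = -2 + (-20 + J)*(-2 + J**2)/2 (c(J) = -2 + ((J*J - 2)*(J - 20))/2 = -2 + ((J**2 - 2)*(-20 + J))/2 = -2 + ((-2 + J**2)*(-20 + J))/2 = -2 + ((-20 + J)*(-2 + J**2))/2 = -2 + (-20 + J)*(-2 + J**2)/2)
F(g) = 6 - g**(3/2) (F(g) = 6 - g*sqrt(g) = 6 - g**(3/2))
c(-9) - F(-10) = (18 + (1/2)*(-9)**3 - 1*(-9) - 10*(-9)**2) - (6 - (-10)**(3/2)) = (18 + (1/2)*(-729) + 9 - 10*81) - (6 - (-10)*I*sqrt(10)) = (18 - 729/2 + 9 - 810) - (6 + 10*I*sqrt(10)) = -2295/2 + (-6 - 10*I*sqrt(10)) = -2307/2 - 10*I*sqrt(10)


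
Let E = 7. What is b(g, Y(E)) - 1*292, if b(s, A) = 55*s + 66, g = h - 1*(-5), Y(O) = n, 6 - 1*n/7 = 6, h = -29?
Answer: -1546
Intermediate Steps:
n = 0 (n = 42 - 7*6 = 42 - 42 = 0)
Y(O) = 0
g = -24 (g = -29 - 1*(-5) = -29 + 5 = -24)
b(s, A) = 66 + 55*s
b(g, Y(E)) - 1*292 = (66 + 55*(-24)) - 1*292 = (66 - 1320) - 292 = -1254 - 292 = -1546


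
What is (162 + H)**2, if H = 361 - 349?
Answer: 30276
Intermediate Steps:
H = 12
(162 + H)**2 = (162 + 12)**2 = 174**2 = 30276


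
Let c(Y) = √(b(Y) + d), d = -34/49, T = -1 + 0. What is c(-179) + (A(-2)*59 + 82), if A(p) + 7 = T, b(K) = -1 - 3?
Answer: -390 + I*√230/7 ≈ -390.0 + 2.1665*I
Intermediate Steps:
b(K) = -4
T = -1
A(p) = -8 (A(p) = -7 - 1 = -8)
d = -34/49 (d = -34*1/49 = -34/49 ≈ -0.69388)
c(Y) = I*√230/7 (c(Y) = √(-4 - 34/49) = √(-230/49) = I*√230/7)
c(-179) + (A(-2)*59 + 82) = I*√230/7 + (-8*59 + 82) = I*√230/7 + (-472 + 82) = I*√230/7 - 390 = -390 + I*√230/7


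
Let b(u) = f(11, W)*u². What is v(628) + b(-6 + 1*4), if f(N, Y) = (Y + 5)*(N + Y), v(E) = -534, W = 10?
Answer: 726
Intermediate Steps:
f(N, Y) = (5 + Y)*(N + Y)
b(u) = 315*u² (b(u) = (10² + 5*11 + 5*10 + 11*10)*u² = (100 + 55 + 50 + 110)*u² = 315*u²)
v(628) + b(-6 + 1*4) = -534 + 315*(-6 + 1*4)² = -534 + 315*(-6 + 4)² = -534 + 315*(-2)² = -534 + 315*4 = -534 + 1260 = 726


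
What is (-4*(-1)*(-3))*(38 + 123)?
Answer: -1932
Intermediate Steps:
(-4*(-1)*(-3))*(38 + 123) = (4*(-3))*161 = -12*161 = -1932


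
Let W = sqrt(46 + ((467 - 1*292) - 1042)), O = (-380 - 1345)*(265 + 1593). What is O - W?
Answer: -3205050 - I*sqrt(821) ≈ -3.205e+6 - 28.653*I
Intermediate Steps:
O = -3205050 (O = -1725*1858 = -3205050)
W = I*sqrt(821) (W = sqrt(46 + ((467 - 292) - 1042)) = sqrt(46 + (175 - 1042)) = sqrt(46 - 867) = sqrt(-821) = I*sqrt(821) ≈ 28.653*I)
O - W = -3205050 - I*sqrt(821)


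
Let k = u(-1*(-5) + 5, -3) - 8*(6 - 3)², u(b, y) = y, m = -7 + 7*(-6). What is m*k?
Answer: 3675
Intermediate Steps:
m = -49 (m = -7 - 42 = -49)
k = -75 (k = -3 - 8*(6 - 3)² = -3 - 8*3² = -3 - 8*9 = -3 - 72 = -75)
m*k = -49*(-75) = 3675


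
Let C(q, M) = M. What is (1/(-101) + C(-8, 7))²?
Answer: 498436/10201 ≈ 48.861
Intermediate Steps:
(1/(-101) + C(-8, 7))² = (1/(-101) + 7)² = (-1/101 + 7)² = (706/101)² = 498436/10201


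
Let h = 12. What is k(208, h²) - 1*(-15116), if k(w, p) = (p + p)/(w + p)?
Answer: 166285/11 ≈ 15117.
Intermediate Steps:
k(w, p) = 2*p/(p + w) (k(w, p) = (2*p)/(p + w) = 2*p/(p + w))
k(208, h²) - 1*(-15116) = 2*12²/(12² + 208) - 1*(-15116) = 2*144/(144 + 208) + 15116 = 2*144/352 + 15116 = 2*144*(1/352) + 15116 = 9/11 + 15116 = 166285/11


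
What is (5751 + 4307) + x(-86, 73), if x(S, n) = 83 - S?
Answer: 10227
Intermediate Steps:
(5751 + 4307) + x(-86, 73) = (5751 + 4307) + (83 - 1*(-86)) = 10058 + (83 + 86) = 10058 + 169 = 10227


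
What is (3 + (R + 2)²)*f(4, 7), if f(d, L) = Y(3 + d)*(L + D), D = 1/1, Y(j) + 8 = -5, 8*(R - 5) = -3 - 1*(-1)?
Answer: -10101/2 ≈ -5050.5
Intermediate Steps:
R = 19/4 (R = 5 + (-3 - 1*(-1))/8 = 5 + (-3 + 1)/8 = 5 + (⅛)*(-2) = 5 - ¼ = 19/4 ≈ 4.7500)
Y(j) = -13 (Y(j) = -8 - 5 = -13)
D = 1
f(d, L) = -13 - 13*L (f(d, L) = -13*(L + 1) = -13*(1 + L) = -13 - 13*L)
(3 + (R + 2)²)*f(4, 7) = (3 + (19/4 + 2)²)*(-13 - 13*7) = (3 + (27/4)²)*(-13 - 91) = (3 + 729/16)*(-104) = (777/16)*(-104) = -10101/2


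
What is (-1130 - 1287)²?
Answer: 5841889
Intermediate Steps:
(-1130 - 1287)² = (-2417)² = 5841889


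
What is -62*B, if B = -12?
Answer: 744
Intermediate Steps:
-62*B = -62*(-12) = 744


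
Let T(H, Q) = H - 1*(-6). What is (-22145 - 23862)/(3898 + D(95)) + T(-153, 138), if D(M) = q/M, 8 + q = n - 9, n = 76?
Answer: -58814908/370369 ≈ -158.80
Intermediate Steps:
T(H, Q) = 6 + H (T(H, Q) = H + 6 = 6 + H)
q = 59 (q = -8 + (76 - 9) = -8 + 67 = 59)
D(M) = 59/M
(-22145 - 23862)/(3898 + D(95)) + T(-153, 138) = (-22145 - 23862)/(3898 + 59/95) + (6 - 153) = -46007/(3898 + 59*(1/95)) - 147 = -46007/(3898 + 59/95) - 147 = -46007/370369/95 - 147 = -46007*95/370369 - 147 = -4370665/370369 - 147 = -58814908/370369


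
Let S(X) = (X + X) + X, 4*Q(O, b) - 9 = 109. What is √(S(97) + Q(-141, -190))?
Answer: √1282/2 ≈ 17.903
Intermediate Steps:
Q(O, b) = 59/2 (Q(O, b) = 9/4 + (¼)*109 = 9/4 + 109/4 = 59/2)
S(X) = 3*X (S(X) = 2*X + X = 3*X)
√(S(97) + Q(-141, -190)) = √(3*97 + 59/2) = √(291 + 59/2) = √(641/2) = √1282/2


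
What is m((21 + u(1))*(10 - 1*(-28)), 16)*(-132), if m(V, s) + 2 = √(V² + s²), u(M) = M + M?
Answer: 264 - 264*√191033 ≈ -1.1512e+5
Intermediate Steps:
u(M) = 2*M
m(V, s) = -2 + √(V² + s²)
m((21 + u(1))*(10 - 1*(-28)), 16)*(-132) = (-2 + √(((21 + 2*1)*(10 - 1*(-28)))² + 16²))*(-132) = (-2 + √(((21 + 2)*(10 + 28))² + 256))*(-132) = (-2 + √((23*38)² + 256))*(-132) = (-2 + √(874² + 256))*(-132) = (-2 + √(763876 + 256))*(-132) = (-2 + √764132)*(-132) = (-2 + 2*√191033)*(-132) = 264 - 264*√191033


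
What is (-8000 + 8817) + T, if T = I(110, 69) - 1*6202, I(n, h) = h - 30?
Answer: -5346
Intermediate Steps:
I(n, h) = -30 + h
T = -6163 (T = (-30 + 69) - 1*6202 = 39 - 6202 = -6163)
(-8000 + 8817) + T = (-8000 + 8817) - 6163 = 817 - 6163 = -5346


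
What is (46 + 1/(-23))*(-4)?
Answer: -4228/23 ≈ -183.83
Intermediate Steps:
(46 + 1/(-23))*(-4) = (46 - 1/23)*(-4) = (1057/23)*(-4) = -4228/23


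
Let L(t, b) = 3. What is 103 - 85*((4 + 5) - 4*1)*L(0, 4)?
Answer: -1172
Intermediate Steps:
103 - 85*((4 + 5) - 4*1)*L(0, 4) = 103 - 85*((4 + 5) - 4*1)*3 = 103 - 85*(9 - 4)*3 = 103 - 425*3 = 103 - 85*15 = 103 - 1275 = -1172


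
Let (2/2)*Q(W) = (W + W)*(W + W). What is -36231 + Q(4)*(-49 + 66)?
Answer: -35143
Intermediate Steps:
Q(W) = 4*W**2 (Q(W) = (W + W)*(W + W) = (2*W)*(2*W) = 4*W**2)
-36231 + Q(4)*(-49 + 66) = -36231 + (4*4**2)*(-49 + 66) = -36231 + (4*16)*17 = -36231 + 64*17 = -36231 + 1088 = -35143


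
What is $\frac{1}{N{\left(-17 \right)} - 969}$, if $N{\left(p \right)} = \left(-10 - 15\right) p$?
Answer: $- \frac{1}{544} \approx -0.0018382$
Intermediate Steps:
$N{\left(p \right)} = - 25 p$
$\frac{1}{N{\left(-17 \right)} - 969} = \frac{1}{\left(-25\right) \left(-17\right) - 969} = \frac{1}{425 - 969} = \frac{1}{-544} = - \frac{1}{544}$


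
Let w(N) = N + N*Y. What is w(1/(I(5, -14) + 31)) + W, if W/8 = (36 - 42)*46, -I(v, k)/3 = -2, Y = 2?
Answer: -81693/37 ≈ -2207.9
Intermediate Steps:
I(v, k) = 6 (I(v, k) = -3*(-2) = 6)
w(N) = 3*N (w(N) = N + N*2 = N + 2*N = 3*N)
W = -2208 (W = 8*((36 - 42)*46) = 8*(-6*46) = 8*(-276) = -2208)
w(1/(I(5, -14) + 31)) + W = 3/(6 + 31) - 2208 = 3/37 - 2208 = -81693/37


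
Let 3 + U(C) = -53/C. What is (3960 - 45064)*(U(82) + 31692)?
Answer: -53403241640/41 ≈ -1.3025e+9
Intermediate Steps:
U(C) = -3 - 53/C
(3960 - 45064)*(U(82) + 31692) = (3960 - 45064)*((-3 - 53/82) + 31692) = -41104*((-3 - 53*1/82) + 31692) = -41104*((-3 - 53/82) + 31692) = -41104*(-299/82 + 31692) = -41104*2598445/82 = -53403241640/41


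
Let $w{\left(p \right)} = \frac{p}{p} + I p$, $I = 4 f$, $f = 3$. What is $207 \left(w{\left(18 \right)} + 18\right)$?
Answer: $48645$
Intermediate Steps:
$I = 12$ ($I = 4 \cdot 3 = 12$)
$w{\left(p \right)} = 1 + 12 p$ ($w{\left(p \right)} = \frac{p}{p} + 12 p = 1 + 12 p$)
$207 \left(w{\left(18 \right)} + 18\right) = 207 \left(\left(1 + 12 \cdot 18\right) + 18\right) = 207 \left(\left(1 + 216\right) + 18\right) = 207 \left(217 + 18\right) = 207 \cdot 235 = 48645$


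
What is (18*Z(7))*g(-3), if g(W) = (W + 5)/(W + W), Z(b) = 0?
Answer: 0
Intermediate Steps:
g(W) = (5 + W)/(2*W) (g(W) = (5 + W)/((2*W)) = (5 + W)*(1/(2*W)) = (5 + W)/(2*W))
(18*Z(7))*g(-3) = (18*0)*((1/2)*(5 - 3)/(-3)) = 0*((1/2)*(-1/3)*2) = 0*(-1/3) = 0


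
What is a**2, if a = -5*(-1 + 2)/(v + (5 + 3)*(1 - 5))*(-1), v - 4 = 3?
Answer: 1/25 ≈ 0.040000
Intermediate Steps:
v = 7 (v = 4 + 3 = 7)
a = -1/5 (a = -5*(-1 + 2)/(7 + (5 + 3)*(1 - 5))*(-1) = -5/(7 + 8*(-4))*(-1) = -5/(7 - 32)*(-1) = -5/(-25)*(-1) = -5*(-1)/25*(-1) = -5*(-1/25)*(-1) = (1/5)*(-1) = -1/5 ≈ -0.20000)
a**2 = (-1/5)**2 = 1/25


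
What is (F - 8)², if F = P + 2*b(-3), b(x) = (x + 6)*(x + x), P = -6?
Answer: 2500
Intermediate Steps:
b(x) = 2*x*(6 + x) (b(x) = (6 + x)*(2*x) = 2*x*(6 + x))
F = -42 (F = -6 + 2*(2*(-3)*(6 - 3)) = -6 + 2*(2*(-3)*3) = -6 + 2*(-18) = -6 - 36 = -42)
(F - 8)² = (-42 - 8)² = (-50)² = 2500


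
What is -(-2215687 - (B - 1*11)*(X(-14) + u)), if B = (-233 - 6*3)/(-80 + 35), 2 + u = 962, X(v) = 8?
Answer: 99469723/45 ≈ 2.2104e+6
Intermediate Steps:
u = 960 (u = -2 + 962 = 960)
B = 251/45 (B = (-233 - 18)/(-45) = -251*(-1/45) = 251/45 ≈ 5.5778)
-(-2215687 - (B - 1*11)*(X(-14) + u)) = -(-2215687 - (251/45 - 1*11)*(8 + 960)) = -(-2215687 - (251/45 - 11)*968) = -(-2215687 - (-244)*968/45) = -(-2215687 - 1*(-236192/45)) = -(-2215687 + 236192/45) = -1*(-99469723/45) = 99469723/45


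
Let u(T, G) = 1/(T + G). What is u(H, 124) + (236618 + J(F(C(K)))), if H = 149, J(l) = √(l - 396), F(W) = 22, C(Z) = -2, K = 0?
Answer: 64596715/273 + I*√374 ≈ 2.3662e+5 + 19.339*I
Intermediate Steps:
J(l) = √(-396 + l)
u(T, G) = 1/(G + T)
u(H, 124) + (236618 + J(F(C(K)))) = 1/(124 + 149) + (236618 + √(-396 + 22)) = 1/273 + (236618 + √(-374)) = 1/273 + (236618 + I*√374) = 64596715/273 + I*√374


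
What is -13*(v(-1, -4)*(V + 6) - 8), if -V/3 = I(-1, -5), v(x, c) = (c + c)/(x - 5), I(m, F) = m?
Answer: -52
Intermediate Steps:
v(x, c) = 2*c/(-5 + x) (v(x, c) = (2*c)/(-5 + x) = 2*c/(-5 + x))
V = 3 (V = -3*(-1) = 3)
-13*(v(-1, -4)*(V + 6) - 8) = -13*((2*(-4)/(-5 - 1))*(3 + 6) - 8) = -13*((2*(-4)/(-6))*9 - 8) = -13*((2*(-4)*(-1/6))*9 - 8) = -13*((4/3)*9 - 8) = -13*(12 - 8) = -13*4 = -52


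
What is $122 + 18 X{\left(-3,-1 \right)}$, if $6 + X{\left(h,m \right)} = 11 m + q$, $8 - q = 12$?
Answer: $-256$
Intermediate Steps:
$q = -4$ ($q = 8 - 12 = -4$)
$X{\left(h,m \right)} = -10 + 11 m$ ($X{\left(h,m \right)} = -6 + \left(11 m - 4\right) = -6 + \left(-4 + 11 m\right) = -10 + 11 m$)
$122 + 18 X{\left(-3,-1 \right)} = 122 + 18 \left(-10 + 11 \left(-1\right)\right) = 122 + 18 \left(-10 - 11\right) = 122 + 18 \left(-21\right) = 122 - 378 = -256$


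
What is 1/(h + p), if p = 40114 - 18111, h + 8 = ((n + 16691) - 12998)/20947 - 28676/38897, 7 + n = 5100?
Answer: 814775459/17920727293575 ≈ 4.5466e-5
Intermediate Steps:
n = 5093 (n = -7 + 5100 = 5093)
h = -6777130802/814775459 (h = -8 + (((5093 + 16691) - 12998)/20947 - 28676/38897) = -8 + ((21784 - 12998)*(1/20947) - 28676*1/38897) = -8 + (8786*(1/20947) - 28676/38897) = -8 + (8786/20947 - 28676/38897) = -8 - 258927130/814775459 = -6777130802/814775459 ≈ -8.3178)
p = 22003
1/(h + p) = 1/(-6777130802/814775459 + 22003) = 1/(17920727293575/814775459) = 814775459/17920727293575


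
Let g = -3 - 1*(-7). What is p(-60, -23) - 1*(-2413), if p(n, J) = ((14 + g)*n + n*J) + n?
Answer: 2653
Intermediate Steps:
g = 4 (g = -3 + 7 = 4)
p(n, J) = 19*n + J*n (p(n, J) = ((14 + 4)*n + n*J) + n = (18*n + J*n) + n = 19*n + J*n)
p(-60, -23) - 1*(-2413) = -60*(19 - 23) - 1*(-2413) = -60*(-4) + 2413 = 240 + 2413 = 2653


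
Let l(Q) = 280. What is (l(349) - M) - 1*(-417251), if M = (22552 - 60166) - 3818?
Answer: 458963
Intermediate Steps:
M = -41432 (M = -37614 - 3818 = -41432)
(l(349) - M) - 1*(-417251) = (280 - 1*(-41432)) - 1*(-417251) = (280 + 41432) + 417251 = 41712 + 417251 = 458963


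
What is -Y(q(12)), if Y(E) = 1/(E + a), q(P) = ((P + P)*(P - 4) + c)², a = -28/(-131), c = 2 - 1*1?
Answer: -131/4879647 ≈ -2.6846e-5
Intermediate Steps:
c = 1 (c = 2 - 1 = 1)
a = 28/131 (a = -28*(-1/131) = 28/131 ≈ 0.21374)
q(P) = (1 + 2*P*(-4 + P))² (q(P) = ((P + P)*(P - 4) + 1)² = ((2*P)*(-4 + P) + 1)² = (2*P*(-4 + P) + 1)² = (1 + 2*P*(-4 + P))²)
Y(E) = 1/(28/131 + E) (Y(E) = 1/(E + 28/131) = 1/(28/131 + E))
-Y(q(12)) = -131/(28 + 131*(1 - 8*12 + 2*12²)²) = -131/(28 + 131*(1 - 96 + 2*144)²) = -131/(28 + 131*(1 - 96 + 288)²) = -131/(28 + 131*193²) = -131/(28 + 131*37249) = -131/(28 + 4879619) = -131/4879647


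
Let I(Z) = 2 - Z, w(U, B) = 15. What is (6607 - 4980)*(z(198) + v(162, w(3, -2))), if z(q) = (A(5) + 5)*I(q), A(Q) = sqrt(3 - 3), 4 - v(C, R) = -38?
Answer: -1526126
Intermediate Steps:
v(C, R) = 42 (v(C, R) = 4 - 1*(-38) = 4 + 38 = 42)
A(Q) = 0 (A(Q) = sqrt(0) = 0)
z(q) = 10 - 5*q (z(q) = (0 + 5)*(2 - q) = 5*(2 - q) = 10 - 5*q)
(6607 - 4980)*(z(198) + v(162, w(3, -2))) = (6607 - 4980)*((10 - 5*198) + 42) = 1627*((10 - 990) + 42) = 1627*(-980 + 42) = 1627*(-938) = -1526126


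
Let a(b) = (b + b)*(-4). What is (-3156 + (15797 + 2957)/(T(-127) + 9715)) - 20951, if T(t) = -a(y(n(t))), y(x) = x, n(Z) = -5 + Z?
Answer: -208723759/8659 ≈ -24105.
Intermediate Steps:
a(b) = -8*b (a(b) = (2*b)*(-4) = -8*b)
T(t) = -40 + 8*t (T(t) = -(-8)*(-5 + t) = -(40 - 8*t) = -40 + 8*t)
(-3156 + (15797 + 2957)/(T(-127) + 9715)) - 20951 = (-3156 + (15797 + 2957)/((-40 + 8*(-127)) + 9715)) - 20951 = (-3156 + 18754/((-40 - 1016) + 9715)) - 20951 = (-3156 + 18754/(-1056 + 9715)) - 20951 = (-3156 + 18754/8659) - 20951 = -27309050/8659 - 20951 = -208723759/8659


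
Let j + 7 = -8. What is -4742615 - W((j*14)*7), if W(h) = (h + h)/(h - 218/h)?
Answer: -5123643592615/1080341 ≈ -4.7426e+6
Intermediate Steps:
j = -15 (j = -7 - 8 = -15)
W(h) = 2*h/(h - 218/h) (W(h) = (2*h)/(h - 218/h) = 2*h/(h - 218/h))
-4742615 - W((j*14)*7) = -4742615 - 2*(-15*14*7)**2/(-218 + (-15*14*7)**2) = -4742615 - 2*(-210*7)**2/(-218 + (-210*7)**2) = -4742615 - 2*(-1470)**2/(-218 + (-1470)**2) = -4742615 - 2*2160900/(-218 + 2160900) = -4742615 - 2*2160900/2160682 = -4742615 - 1*2160900/1080341 = -4742615 - 2160900/1080341 = -5123643592615/1080341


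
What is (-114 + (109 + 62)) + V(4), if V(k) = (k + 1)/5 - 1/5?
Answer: 289/5 ≈ 57.800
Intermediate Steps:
V(k) = k/5 (V(k) = (1 + k)*(⅕) - 1*⅕ = (⅕ + k/5) - ⅕ = k/5)
(-114 + (109 + 62)) + V(4) = (-114 + (109 + 62)) + (⅕)*4 = (-114 + 171) + ⅘ = 57 + ⅘ = 289/5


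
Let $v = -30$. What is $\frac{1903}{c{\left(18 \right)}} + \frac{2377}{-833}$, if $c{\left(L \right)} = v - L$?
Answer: $- \frac{1699295}{39984} \approx -42.499$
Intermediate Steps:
$c{\left(L \right)} = -30 - L$
$\frac{1903}{c{\left(18 \right)}} + \frac{2377}{-833} = \frac{1903}{-30 - 18} + \frac{2377}{-833} = \frac{1903}{-30 - 18} + 2377 \left(- \frac{1}{833}\right) = \frac{1903}{-48} - \frac{2377}{833} = 1903 \left(- \frac{1}{48}\right) - \frac{2377}{833} = - \frac{1903}{48} - \frac{2377}{833} = - \frac{1699295}{39984}$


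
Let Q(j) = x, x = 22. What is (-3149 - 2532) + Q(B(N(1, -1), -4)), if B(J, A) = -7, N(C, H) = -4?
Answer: -5659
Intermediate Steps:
Q(j) = 22
(-3149 - 2532) + Q(B(N(1, -1), -4)) = (-3149 - 2532) + 22 = -5681 + 22 = -5659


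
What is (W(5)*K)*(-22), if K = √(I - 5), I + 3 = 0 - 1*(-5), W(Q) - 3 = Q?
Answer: -176*I*√3 ≈ -304.84*I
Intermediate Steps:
W(Q) = 3 + Q
I = 2 (I = -3 + (0 - 1*(-5)) = -3 + (0 + 5) = -3 + 5 = 2)
K = I*√3 (K = √(2 - 5) = √(-3) = I*√3 ≈ 1.732*I)
(W(5)*K)*(-22) = ((3 + 5)*(I*√3))*(-22) = (8*(I*√3))*(-22) = (8*I*√3)*(-22) = -176*I*√3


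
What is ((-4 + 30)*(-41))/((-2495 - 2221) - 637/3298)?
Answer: 3515668/15554005 ≈ 0.22603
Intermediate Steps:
((-4 + 30)*(-41))/((-2495 - 2221) - 637/3298) = (26*(-41))/(-4716 - 637*1/3298) = -1066/(-4716 - 637/3298) = -1066/(-15554005/3298) = -1066*(-3298/15554005) = 3515668/15554005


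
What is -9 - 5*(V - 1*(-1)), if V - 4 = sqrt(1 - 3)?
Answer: -34 - 5*I*sqrt(2) ≈ -34.0 - 7.0711*I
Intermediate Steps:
V = 4 + I*sqrt(2) (V = 4 + sqrt(1 - 3) = 4 + sqrt(-2) = 4 + I*sqrt(2) ≈ 4.0 + 1.4142*I)
-9 - 5*(V - 1*(-1)) = -9 - 5*((4 + I*sqrt(2)) - 1*(-1)) = -9 - 5*((4 + I*sqrt(2)) + 1) = -9 - 5*(5 + I*sqrt(2)) = -9 + (-25 - 5*I*sqrt(2)) = -34 - 5*I*sqrt(2)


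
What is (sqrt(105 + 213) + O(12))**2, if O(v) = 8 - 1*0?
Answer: (8 + sqrt(318))**2 ≈ 667.32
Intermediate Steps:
O(v) = 8 (O(v) = 8 + 0 = 8)
(sqrt(105 + 213) + O(12))**2 = (sqrt(105 + 213) + 8)**2 = (sqrt(318) + 8)**2 = (8 + sqrt(318))**2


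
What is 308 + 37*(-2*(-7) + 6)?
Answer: 1048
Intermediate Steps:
308 + 37*(-2*(-7) + 6) = 308 + 37*(14 + 6) = 308 + 37*20 = 308 + 740 = 1048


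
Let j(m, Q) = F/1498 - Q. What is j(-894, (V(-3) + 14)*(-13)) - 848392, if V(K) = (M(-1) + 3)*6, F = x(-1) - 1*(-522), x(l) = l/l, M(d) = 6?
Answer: -1269566461/1498 ≈ -8.4751e+5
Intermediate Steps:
x(l) = 1
F = 523 (F = 1 - 1*(-522) = 1 + 522 = 523)
V(K) = 54 (V(K) = (6 + 3)*6 = 9*6 = 54)
j(m, Q) = 523/1498 - Q
j(-894, (V(-3) + 14)*(-13)) - 848392 = (523/1498 - (54 + 14)*(-13)) - 848392 = (523/1498 - 68*(-13)) - 848392 = (523/1498 - 1*(-884)) - 848392 = (523/1498 + 884) - 848392 = 1324755/1498 - 848392 = -1269566461/1498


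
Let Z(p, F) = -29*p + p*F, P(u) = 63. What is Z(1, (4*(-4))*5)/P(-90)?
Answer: -109/63 ≈ -1.7302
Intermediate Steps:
Z(p, F) = -29*p + F*p
Z(1, (4*(-4))*5)/P(-90) = (1*(-29 + (4*(-4))*5))/63 = (1*(-29 - 16*5))*(1/63) = (1*(-29 - 80))*(1/63) = (1*(-109))*(1/63) = -109*1/63 = -109/63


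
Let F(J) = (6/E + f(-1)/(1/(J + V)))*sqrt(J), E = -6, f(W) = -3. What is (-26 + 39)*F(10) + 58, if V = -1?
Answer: 58 - 364*sqrt(10) ≈ -1093.1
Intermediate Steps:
F(J) = sqrt(J)*(2 - 3*J) (F(J) = (6/(-6) - (-3 + 3*J))*sqrt(J) = (6*(-1/6) - (-3 + 3*J))*sqrt(J) = (-1 - 3*(-1 + J))*sqrt(J) = (-1 + (3 - 3*J))*sqrt(J) = (2 - 3*J)*sqrt(J) = sqrt(J)*(2 - 3*J))
(-26 + 39)*F(10) + 58 = (-26 + 39)*(sqrt(10)*(2 - 3*10)) + 58 = 13*(sqrt(10)*(2 - 30)) + 58 = 13*(sqrt(10)*(-28)) + 58 = 13*(-28*sqrt(10)) + 58 = -364*sqrt(10) + 58 = 58 - 364*sqrt(10)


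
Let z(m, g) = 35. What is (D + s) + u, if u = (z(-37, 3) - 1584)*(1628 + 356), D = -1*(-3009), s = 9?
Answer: -3070198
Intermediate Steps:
D = 3009
u = -3073216 (u = (35 - 1584)*(1628 + 356) = -1549*1984 = -3073216)
(D + s) + u = (3009 + 9) - 3073216 = 3018 - 3073216 = -3070198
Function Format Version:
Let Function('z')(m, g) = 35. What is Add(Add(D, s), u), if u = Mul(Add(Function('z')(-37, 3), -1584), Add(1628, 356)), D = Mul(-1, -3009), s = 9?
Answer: -3070198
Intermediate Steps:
D = 3009
u = -3073216 (u = Mul(Add(35, -1584), Add(1628, 356)) = Mul(-1549, 1984) = -3073216)
Add(Add(D, s), u) = Add(Add(3009, 9), -3073216) = Add(3018, -3073216) = -3070198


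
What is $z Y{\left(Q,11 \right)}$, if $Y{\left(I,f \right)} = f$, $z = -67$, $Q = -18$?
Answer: $-737$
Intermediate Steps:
$z Y{\left(Q,11 \right)} = \left(-67\right) 11 = -737$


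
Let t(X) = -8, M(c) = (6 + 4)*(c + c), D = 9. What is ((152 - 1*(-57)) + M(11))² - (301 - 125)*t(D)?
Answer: 185449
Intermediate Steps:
M(c) = 20*c (M(c) = 10*(2*c) = 20*c)
((152 - 1*(-57)) + M(11))² - (301 - 125)*t(D) = ((152 - 1*(-57)) + 20*11)² - (301 - 125)*(-8) = ((152 + 57) + 220)² - 176*(-8) = (209 + 220)² - 1*(-1408) = 429² + 1408 = 184041 + 1408 = 185449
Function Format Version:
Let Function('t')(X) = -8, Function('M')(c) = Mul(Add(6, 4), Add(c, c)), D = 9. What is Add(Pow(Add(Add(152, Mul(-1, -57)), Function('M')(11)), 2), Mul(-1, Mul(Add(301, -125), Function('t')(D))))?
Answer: 185449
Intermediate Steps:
Function('M')(c) = Mul(20, c) (Function('M')(c) = Mul(10, Mul(2, c)) = Mul(20, c))
Add(Pow(Add(Add(152, Mul(-1, -57)), Function('M')(11)), 2), Mul(-1, Mul(Add(301, -125), Function('t')(D)))) = Add(Pow(Add(Add(152, Mul(-1, -57)), Mul(20, 11)), 2), Mul(-1, Mul(Add(301, -125), -8))) = Add(Pow(Add(Add(152, 57), 220), 2), Mul(-1, Mul(176, -8))) = Add(Pow(Add(209, 220), 2), Mul(-1, -1408)) = Add(Pow(429, 2), 1408) = Add(184041, 1408) = 185449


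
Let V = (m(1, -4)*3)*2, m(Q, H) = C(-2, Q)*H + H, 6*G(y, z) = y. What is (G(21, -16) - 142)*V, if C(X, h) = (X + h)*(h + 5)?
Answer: -16620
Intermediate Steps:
G(y, z) = y/6
C(X, h) = (5 + h)*(X + h) (C(X, h) = (X + h)*(5 + h) = (5 + h)*(X + h))
m(Q, H) = H + H*(-10 + Q² + 3*Q) (m(Q, H) = (Q² + 5*(-2) + 5*Q - 2*Q)*H + H = (Q² - 10 + 5*Q - 2*Q)*H + H = (-10 + Q² + 3*Q)*H + H = H*(-10 + Q² + 3*Q) + H = H + H*(-10 + Q² + 3*Q))
V = 120 (V = (-4*(-9 + 1² + 3*1)*3)*2 = (-4*(-9 + 1 + 3)*3)*2 = (-4*(-5)*3)*2 = (20*3)*2 = 60*2 = 120)
(G(21, -16) - 142)*V = ((⅙)*21 - 142)*120 = (7/2 - 142)*120 = -277/2*120 = -16620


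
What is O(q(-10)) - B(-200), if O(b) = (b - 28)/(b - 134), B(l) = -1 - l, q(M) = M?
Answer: -14309/72 ≈ -198.74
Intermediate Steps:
O(b) = (-28 + b)/(-134 + b)
O(q(-10)) - B(-200) = (-28 - 10)/(-134 - 10) - (-1 - 1*(-200)) = -38/(-144) - (-1 + 200) = -1/144*(-38) - 1*199 = 19/72 - 199 = -14309/72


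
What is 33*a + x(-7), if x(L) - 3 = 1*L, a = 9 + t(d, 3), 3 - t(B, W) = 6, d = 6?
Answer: 194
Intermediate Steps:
t(B, W) = -3 (t(B, W) = 3 - 1*6 = 3 - 6 = -3)
a = 6 (a = 9 - 3 = 6)
x(L) = 3 + L (x(L) = 3 + 1*L = 3 + L)
33*a + x(-7) = 33*6 + (3 - 7) = 198 - 4 = 194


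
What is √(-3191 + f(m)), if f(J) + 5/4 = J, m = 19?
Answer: I*√12693/2 ≈ 56.332*I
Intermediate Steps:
f(J) = -5/4 + J
√(-3191 + f(m)) = √(-3191 + (-5/4 + 19)) = √(-3191 + 71/4) = √(-12693/4) = I*√12693/2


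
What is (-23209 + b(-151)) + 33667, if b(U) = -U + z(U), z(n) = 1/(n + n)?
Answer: 3203917/302 ≈ 10609.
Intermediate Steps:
z(n) = 1/(2*n)
b(U) = 1/(2*U) - U (b(U) = -U + 1/(2*U) = 1/(2*U) - U)
(-23209 + b(-151)) + 33667 = (-23209 + ((½)/(-151) - 1*(-151))) + 33667 = (-23209 + ((½)*(-1/151) + 151)) + 33667 = (-23209 + (-1/302 + 151)) + 33667 = (-23209 + 45601/302) + 33667 = -6963517/302 + 33667 = 3203917/302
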